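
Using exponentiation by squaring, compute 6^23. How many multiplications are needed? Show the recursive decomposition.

Computing 6^23 by squaring (build up from 6^1; each line after the first costs one multiplication):

6^1 = 6
6^2 = (6^1)^2 = 6^2 = 36
6^4 = (6^2)^2 = 36^2 = 1296
6^5 = 6 * 6^4 = 6 * 1296 = 7776
6^10 = (6^5)^2 = 7776^2 = 60466176
6^11 = 6 * 6^10 = 6 * 60466176 = 362797056
6^22 = (6^11)^2 = 362797056^2 = 131621703842267136
6^23 = 6 * 6^22 = 6 * 131621703842267136 = 789730223053602816

Result: 789730223053602816
Multiplications needed: 7 (7 lines after 6^1)

6^23 = 789730223053602816. Using exponentiation by squaring, this requires 7 multiplications. The key idea: if the exponent is even, square the half-power; if odd, multiply by the base once.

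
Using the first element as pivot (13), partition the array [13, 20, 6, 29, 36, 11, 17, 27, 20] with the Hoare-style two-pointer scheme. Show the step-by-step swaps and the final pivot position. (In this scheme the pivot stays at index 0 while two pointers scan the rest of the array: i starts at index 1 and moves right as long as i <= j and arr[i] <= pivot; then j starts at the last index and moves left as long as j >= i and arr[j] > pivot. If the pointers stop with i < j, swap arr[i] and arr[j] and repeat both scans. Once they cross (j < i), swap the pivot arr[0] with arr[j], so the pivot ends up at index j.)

Hoare-style two-pointer partition with pivot = 13:

Initial array: [13, 20, 6, 29, 36, 11, 17, 27, 20]

Pointers start at i = 1, j = 8.
i stops at index 1 (arr[1]=20 > 13), j stops at index 5 (arr[5]=11 <= 13): swap arr[1] and arr[5], array becomes [13, 11, 6, 29, 36, 20, 17, 27, 20]
i ends at 3, j ends at 2: the pointers have crossed (j < i), so scanning stops.

Swap pivot arr[0] with arr[2] to place pivot at position 2: [6, 11, 13, 29, 36, 20, 17, 27, 20]
Pivot position: 2

After partitioning with pivot 13, the array becomes [6, 11, 13, 29, 36, 20, 17, 27, 20]. The pivot is placed at index 2. All elements to the left of the pivot are <= 13, and all elements to the right are > 13.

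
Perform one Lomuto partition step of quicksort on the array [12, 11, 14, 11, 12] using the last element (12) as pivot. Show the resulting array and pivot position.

Lomuto partition with pivot = 12:

Initial array: [12, 11, 14, 11, 12]

arr[0]=12 <= 12: swap with position 0, array becomes [12, 11, 14, 11, 12]
arr[1]=11 <= 12: swap with position 1, array becomes [12, 11, 14, 11, 12]
arr[2]=14 > 12: no swap
arr[3]=11 <= 12: swap with position 2, array becomes [12, 11, 11, 14, 12]

Place pivot at position 3: [12, 11, 11, 12, 14]
Pivot position: 3

After partitioning with pivot 12, the array becomes [12, 11, 11, 12, 14]. The pivot is placed at index 3. All elements to the left of the pivot are <= 12, and all elements to the right are > 12.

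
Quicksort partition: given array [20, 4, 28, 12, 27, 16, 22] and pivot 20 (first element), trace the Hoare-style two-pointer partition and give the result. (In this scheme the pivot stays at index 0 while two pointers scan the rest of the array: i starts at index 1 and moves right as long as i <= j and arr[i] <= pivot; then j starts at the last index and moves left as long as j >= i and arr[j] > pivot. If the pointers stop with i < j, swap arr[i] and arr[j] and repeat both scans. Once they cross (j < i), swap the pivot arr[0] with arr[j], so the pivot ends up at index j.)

Hoare-style two-pointer partition with pivot = 20:

Initial array: [20, 4, 28, 12, 27, 16, 22]

Pointers start at i = 1, j = 6.
i stops at index 2 (arr[2]=28 > 20), j stops at index 5 (arr[5]=16 <= 20): swap arr[2] and arr[5], array becomes [20, 4, 16, 12, 27, 28, 22]
i ends at 4, j ends at 3: the pointers have crossed (j < i), so scanning stops.

Swap pivot arr[0] with arr[3] to place pivot at position 3: [12, 4, 16, 20, 27, 28, 22]
Pivot position: 3

After partitioning with pivot 20, the array becomes [12, 4, 16, 20, 27, 28, 22]. The pivot is placed at index 3. All elements to the left of the pivot are <= 20, and all elements to the right are > 20.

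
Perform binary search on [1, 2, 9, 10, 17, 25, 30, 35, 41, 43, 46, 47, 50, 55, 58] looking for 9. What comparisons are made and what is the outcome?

Binary search for 9 in [1, 2, 9, 10, 17, 25, 30, 35, 41, 43, 46, 47, 50, 55, 58]:

lo=0, hi=14, mid=7, arr[mid]=35 -> 35 > 9, search left half
lo=0, hi=6, mid=3, arr[mid]=10 -> 10 > 9, search left half
lo=0, hi=2, mid=1, arr[mid]=2 -> 2 < 9, search right half
lo=2, hi=2, mid=2, arr[mid]=9 -> Found target at index 2!

Binary search finds 9 at index 2 after 4 comparisons. The search repeatedly halves the search space by comparing with the middle element.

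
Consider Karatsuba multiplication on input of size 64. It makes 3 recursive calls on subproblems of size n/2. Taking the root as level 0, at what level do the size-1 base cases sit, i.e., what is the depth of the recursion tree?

For divide and conquer with division factor 2:

Problem sizes at each level:
Level 0: 64
Level 1: 32
Level 2: 16
Level 3: 8
Level 4: 4
Level 5: 2
Level 6: 1

The root is level 0 and the size-1 base case is level 6 (the tree spans levels 0 through 6, i.e. 7 levels counting the root), so the depth is the number of divisions: log_2(64) = 6

The recursion tree depth is log_2(64) = 6. At each level, the problem size is divided by 2, so it takes 6 divisions to reduce to a base case of size 1. The algorithm makes 3 recursive calls at each level.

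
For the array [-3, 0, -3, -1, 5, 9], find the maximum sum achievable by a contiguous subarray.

Using Kadane's algorithm on [-3, 0, -3, -1, 5, 9]:

Scanning through the array:
Position 1 (value 0): max_ending_here = 0, max_so_far = 0
Position 2 (value -3): max_ending_here = -3, max_so_far = 0
Position 3 (value -1): max_ending_here = -1, max_so_far = 0
Position 4 (value 5): max_ending_here = 5, max_so_far = 5
Position 5 (value 9): max_ending_here = 14, max_so_far = 14

Maximum subarray: [5, 9]
Maximum sum: 14

The maximum subarray is [5, 9] with sum 14. This subarray runs from index 4 to index 5.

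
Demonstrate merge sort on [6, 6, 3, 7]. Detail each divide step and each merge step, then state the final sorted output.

Merge sort trace:

Split: [6, 6, 3, 7] -> [6, 6] and [3, 7]
  Split: [6, 6] -> [6] and [6]
  Merge: [6] + [6] -> [6, 6]
  Split: [3, 7] -> [3] and [7]
  Merge: [3] + [7] -> [3, 7]
Merge: [6, 6] + [3, 7] -> [3, 6, 6, 7]

Final sorted array: [3, 6, 6, 7]

The merge sort proceeds by recursively splitting the array and merging sorted halves.
After all merges, the sorted array is [3, 6, 6, 7].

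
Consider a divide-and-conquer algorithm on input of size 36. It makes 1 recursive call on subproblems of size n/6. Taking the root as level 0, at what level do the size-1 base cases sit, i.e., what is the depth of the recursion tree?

For divide and conquer with division factor 6:

Problem sizes at each level:
Level 0: 36
Level 1: 6
Level 2: 1

The root is level 0 and the size-1 base case is level 2 (the tree spans levels 0 through 2, i.e. 3 levels counting the root), so the depth is the number of divisions: log_6(36) = 2

The recursion tree depth is log_6(36) = 2. At each level, the problem size is divided by 6, so it takes 2 divisions to reduce to a base case of size 1. The algorithm makes 1 recursive call at each level.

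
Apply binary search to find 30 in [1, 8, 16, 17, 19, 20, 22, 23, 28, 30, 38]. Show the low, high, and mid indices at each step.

Binary search for 30 in [1, 8, 16, 17, 19, 20, 22, 23, 28, 30, 38]:

lo=0, hi=10, mid=5, arr[mid]=20 -> 20 < 30, search right half
lo=6, hi=10, mid=8, arr[mid]=28 -> 28 < 30, search right half
lo=9, hi=10, mid=9, arr[mid]=30 -> Found target at index 9!

Binary search finds 30 at index 9 after 3 comparisons. The search repeatedly halves the search space by comparing with the middle element.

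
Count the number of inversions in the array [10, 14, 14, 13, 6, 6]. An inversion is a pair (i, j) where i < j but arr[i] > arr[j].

Finding inversions in [10, 14, 14, 13, 6, 6]:

(0, 4): arr[0]=10 > arr[4]=6
(0, 5): arr[0]=10 > arr[5]=6
(1, 3): arr[1]=14 > arr[3]=13
(1, 4): arr[1]=14 > arr[4]=6
(1, 5): arr[1]=14 > arr[5]=6
(2, 3): arr[2]=14 > arr[3]=13
(2, 4): arr[2]=14 > arr[4]=6
(2, 5): arr[2]=14 > arr[5]=6
(3, 4): arr[3]=13 > arr[4]=6
(3, 5): arr[3]=13 > arr[5]=6

Total inversions: 10

The array has 10 inversion(s): (0,4), (0,5), (1,3), (1,4), (1,5), (2,3), (2,4), (2,5), (3,4), (3,5). Each pair (i,j) satisfies i < j and arr[i] > arr[j].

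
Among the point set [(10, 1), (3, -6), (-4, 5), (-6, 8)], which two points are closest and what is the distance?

Computing all pairwise distances among 4 points:

d((10, 1), (3, -6)) = 9.8995
d((10, 1), (-4, 5)) = 14.5602
d((10, 1), (-6, 8)) = 17.4642
d((3, -6), (-4, 5)) = 13.0384
d((3, -6), (-6, 8)) = 16.6433
d((-4, 5), (-6, 8)) = 3.6056 <-- minimum

Closest pair: (-4, 5) and (-6, 8) with distance 3.6056

The closest pair is (-4, 5) and (-6, 8) with Euclidean distance 3.6056. For 4 points, brute-force pairwise comparison is shown above. For large n, the divide-and-conquer algorithm (sort by x, recurse on halves, check the dividing strip) achieves O(n log n).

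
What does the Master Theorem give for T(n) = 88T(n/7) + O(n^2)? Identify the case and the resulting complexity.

Master Theorem for T(n) = 88T(n/7) + O(n^2):

a = 88, b = 7, c = 2
log_b(a) = log_7(88) = 2.3009

Case 1: c = 2 < log_7(88) = 2.3009
T(n) = O(n^(log_7 88))

For T(n) = 88T(n/7) + O(n^2): log_7(88) = 2.3009. This is Case 1 of the Master Theorem (c < log_b(a), work dominated by leaves), giving O(n^(log_7 88)).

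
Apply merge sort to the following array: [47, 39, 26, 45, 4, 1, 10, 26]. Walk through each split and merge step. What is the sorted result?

Merge sort trace:

Split: [47, 39, 26, 45, 4, 1, 10, 26] -> [47, 39, 26, 45] and [4, 1, 10, 26]
  Split: [47, 39, 26, 45] -> [47, 39] and [26, 45]
    Split: [47, 39] -> [47] and [39]
    Merge: [47] + [39] -> [39, 47]
    Split: [26, 45] -> [26] and [45]
    Merge: [26] + [45] -> [26, 45]
  Merge: [39, 47] + [26, 45] -> [26, 39, 45, 47]
  Split: [4, 1, 10, 26] -> [4, 1] and [10, 26]
    Split: [4, 1] -> [4] and [1]
    Merge: [4] + [1] -> [1, 4]
    Split: [10, 26] -> [10] and [26]
    Merge: [10] + [26] -> [10, 26]
  Merge: [1, 4] + [10, 26] -> [1, 4, 10, 26]
Merge: [26, 39, 45, 47] + [1, 4, 10, 26] -> [1, 4, 10, 26, 26, 39, 45, 47]

Final sorted array: [1, 4, 10, 26, 26, 39, 45, 47]

The merge sort proceeds by recursively splitting the array and merging sorted halves.
After all merges, the sorted array is [1, 4, 10, 26, 26, 39, 45, 47].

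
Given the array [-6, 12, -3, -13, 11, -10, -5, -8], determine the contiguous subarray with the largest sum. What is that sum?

Using Kadane's algorithm on [-6, 12, -3, -13, 11, -10, -5, -8]:

Scanning through the array:
Position 1 (value 12): max_ending_here = 12, max_so_far = 12
Position 2 (value -3): max_ending_here = 9, max_so_far = 12
Position 3 (value -13): max_ending_here = -4, max_so_far = 12
Position 4 (value 11): max_ending_here = 11, max_so_far = 12
Position 5 (value -10): max_ending_here = 1, max_so_far = 12
Position 6 (value -5): max_ending_here = -4, max_so_far = 12
Position 7 (value -8): max_ending_here = -8, max_so_far = 12

Maximum subarray: [12]
Maximum sum: 12

The maximum subarray is [12] with sum 12. This subarray runs from index 1 to index 1.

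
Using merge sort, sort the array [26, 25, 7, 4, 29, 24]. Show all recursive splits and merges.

Merge sort trace:

Split: [26, 25, 7, 4, 29, 24] -> [26, 25, 7] and [4, 29, 24]
  Split: [26, 25, 7] -> [26] and [25, 7]
    Split: [25, 7] -> [25] and [7]
    Merge: [25] + [7] -> [7, 25]
  Merge: [26] + [7, 25] -> [7, 25, 26]
  Split: [4, 29, 24] -> [4] and [29, 24]
    Split: [29, 24] -> [29] and [24]
    Merge: [29] + [24] -> [24, 29]
  Merge: [4] + [24, 29] -> [4, 24, 29]
Merge: [7, 25, 26] + [4, 24, 29] -> [4, 7, 24, 25, 26, 29]

Final sorted array: [4, 7, 24, 25, 26, 29]

The merge sort proceeds by recursively splitting the array and merging sorted halves.
After all merges, the sorted array is [4, 7, 24, 25, 26, 29].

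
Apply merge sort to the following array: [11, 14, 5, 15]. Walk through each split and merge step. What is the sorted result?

Merge sort trace:

Split: [11, 14, 5, 15] -> [11, 14] and [5, 15]
  Split: [11, 14] -> [11] and [14]
  Merge: [11] + [14] -> [11, 14]
  Split: [5, 15] -> [5] and [15]
  Merge: [5] + [15] -> [5, 15]
Merge: [11, 14] + [5, 15] -> [5, 11, 14, 15]

Final sorted array: [5, 11, 14, 15]

The merge sort proceeds by recursively splitting the array and merging sorted halves.
After all merges, the sorted array is [5, 11, 14, 15].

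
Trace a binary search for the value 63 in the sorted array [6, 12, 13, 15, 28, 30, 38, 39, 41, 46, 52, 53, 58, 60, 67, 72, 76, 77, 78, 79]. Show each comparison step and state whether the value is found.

Binary search for 63 in [6, 12, 13, 15, 28, 30, 38, 39, 41, 46, 52, 53, 58, 60, 67, 72, 76, 77, 78, 79]:

lo=0, hi=19, mid=9, arr[mid]=46 -> 46 < 63, search right half
lo=10, hi=19, mid=14, arr[mid]=67 -> 67 > 63, search left half
lo=10, hi=13, mid=11, arr[mid]=53 -> 53 < 63, search right half
lo=12, hi=13, mid=12, arr[mid]=58 -> 58 < 63, search right half
lo=13, hi=13, mid=13, arr[mid]=60 -> 60 < 63, search right half
lo=14 > hi=13, target 63 not found

Binary search determines that 63 is not in the array after 5 comparisons. The search space was exhausted without finding the target.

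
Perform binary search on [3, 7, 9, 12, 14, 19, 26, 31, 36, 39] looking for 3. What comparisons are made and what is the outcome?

Binary search for 3 in [3, 7, 9, 12, 14, 19, 26, 31, 36, 39]:

lo=0, hi=9, mid=4, arr[mid]=14 -> 14 > 3, search left half
lo=0, hi=3, mid=1, arr[mid]=7 -> 7 > 3, search left half
lo=0, hi=0, mid=0, arr[mid]=3 -> Found target at index 0!

Binary search finds 3 at index 0 after 3 comparisons. The search repeatedly halves the search space by comparing with the middle element.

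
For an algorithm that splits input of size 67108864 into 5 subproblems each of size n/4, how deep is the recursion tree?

For divide and conquer with division factor 4:

Problem sizes at each level:
Level 0: 67108864
Level 1: 16777216
Level 2: 4194304
Level 3: 1048576
Level 4: 262144
Level 5: 65536
Level 6: 16384
Level 7: 4096
Level 8: 1024
Level 9: 256
Level 10: 64
Level 11: 16
Level 12: 4
Level 13: 1

The root is level 0 and the size-1 base case is level 13 (the tree spans levels 0 through 13, i.e. 14 levels counting the root), so the depth is the number of divisions: log_4(67108864) = 13

The recursion tree depth is log_4(67108864) = 13. At each level, the problem size is divided by 4, so it takes 13 divisions to reduce to a base case of size 1. The algorithm makes 5 recursive calls at each level.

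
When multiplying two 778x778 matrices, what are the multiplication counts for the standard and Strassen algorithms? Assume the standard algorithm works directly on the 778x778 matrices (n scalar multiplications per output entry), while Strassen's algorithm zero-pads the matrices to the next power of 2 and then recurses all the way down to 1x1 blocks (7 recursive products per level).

Matrix multiplication for 778x778 matrices:

Strassen's algorithm requires power-of-2 dimensions. Pad 778x778 to 1024x1024 (next power of 2).

Standard algorithm: 778^3 = 470910952 multiplications
Strassen's algorithm: 7^(log2(1024)) = 7^10 = 282475249 multiplications
Savings: 470910952 - 282475249 = 188435703 multiplications

Standard: 470910952 multiplications (778^3). Strassen: 282475249 multiplications (7^10, after padding to 1024x1024). Strassen reduces 8 recursive multiplications to 7 at each level.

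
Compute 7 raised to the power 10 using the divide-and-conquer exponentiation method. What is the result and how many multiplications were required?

Computing 7^10 by squaring (build up from 7^1; each line after the first costs one multiplication):

7^1 = 7
7^2 = (7^1)^2 = 7^2 = 49
7^4 = (7^2)^2 = 49^2 = 2401
7^5 = 7 * 7^4 = 7 * 2401 = 16807
7^10 = (7^5)^2 = 16807^2 = 282475249

Result: 282475249
Multiplications needed: 4 (4 lines after 7^1)

7^10 = 282475249. Using exponentiation by squaring, this requires 4 multiplications. The key idea: if the exponent is even, square the half-power; if odd, multiply by the base once.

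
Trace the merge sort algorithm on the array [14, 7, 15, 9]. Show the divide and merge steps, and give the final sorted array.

Merge sort trace:

Split: [14, 7, 15, 9] -> [14, 7] and [15, 9]
  Split: [14, 7] -> [14] and [7]
  Merge: [14] + [7] -> [7, 14]
  Split: [15, 9] -> [15] and [9]
  Merge: [15] + [9] -> [9, 15]
Merge: [7, 14] + [9, 15] -> [7, 9, 14, 15]

Final sorted array: [7, 9, 14, 15]

The merge sort proceeds by recursively splitting the array and merging sorted halves.
After all merges, the sorted array is [7, 9, 14, 15].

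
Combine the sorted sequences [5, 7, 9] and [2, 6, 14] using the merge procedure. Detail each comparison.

Merging process:

Compare 5 vs 2: take 2 from right. Merged: [2]
Compare 5 vs 6: take 5 from left. Merged: [2, 5]
Compare 7 vs 6: take 6 from right. Merged: [2, 5, 6]
Compare 7 vs 14: take 7 from left. Merged: [2, 5, 6, 7]
Compare 9 vs 14: take 9 from left. Merged: [2, 5, 6, 7, 9]
Append remaining from right: [14]. Merged: [2, 5, 6, 7, 9, 14]

Final merged array: [2, 5, 6, 7, 9, 14]
Total comparisons: 5

The merged array is [2, 5, 6, 7, 9, 14], requiring 5 comparisons. The merge step runs in O(n) time where n is the total number of elements.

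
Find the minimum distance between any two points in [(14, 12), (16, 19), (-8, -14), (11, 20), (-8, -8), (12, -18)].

Computing all pairwise distances among 6 points:

d((14, 12), (16, 19)) = 7.2801
d((14, 12), (-8, -14)) = 34.0588
d((14, 12), (11, 20)) = 8.544
d((14, 12), (-8, -8)) = 29.7321
d((14, 12), (12, -18)) = 30.0666
d((16, 19), (-8, -14)) = 40.8044
d((16, 19), (11, 20)) = 5.099 <-- minimum
d((16, 19), (-8, -8)) = 36.1248
d((16, 19), (12, -18)) = 37.2156
d((-8, -14), (11, 20)) = 38.9487
d((-8, -14), (-8, -8)) = 6.0
d((-8, -14), (12, -18)) = 20.3961
d((11, 20), (-8, -8)) = 33.8378
d((11, 20), (12, -18)) = 38.0132
d((-8, -8), (12, -18)) = 22.3607

Closest pair: (16, 19) and (11, 20) with distance 5.099

The closest pair is (16, 19) and (11, 20) with Euclidean distance 5.099. For 6 points, brute-force pairwise comparison is shown above. For large n, the divide-and-conquer algorithm (sort by x, recurse on halves, check the dividing strip) achieves O(n log n).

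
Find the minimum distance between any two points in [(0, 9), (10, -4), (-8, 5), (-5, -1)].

Computing all pairwise distances among 4 points:

d((0, 9), (10, -4)) = 16.4012
d((0, 9), (-8, 5)) = 8.9443
d((0, 9), (-5, -1)) = 11.1803
d((10, -4), (-8, 5)) = 20.1246
d((10, -4), (-5, -1)) = 15.2971
d((-8, 5), (-5, -1)) = 6.7082 <-- minimum

Closest pair: (-8, 5) and (-5, -1) with distance 6.7082

The closest pair is (-8, 5) and (-5, -1) with Euclidean distance 6.7082. For 4 points, brute-force pairwise comparison is shown above. For large n, the divide-and-conquer algorithm (sort by x, recurse on halves, check the dividing strip) achieves O(n log n).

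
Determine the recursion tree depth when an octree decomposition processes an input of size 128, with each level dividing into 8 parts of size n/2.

For divide and conquer with division factor 2:

Problem sizes at each level:
Level 0: 128
Level 1: 64
Level 2: 32
Level 3: 16
Level 4: 8
Level 5: 4
Level 6: 2
Level 7: 1

The root is level 0 and the size-1 base case is level 7 (the tree spans levels 0 through 7, i.e. 8 levels counting the root), so the depth is the number of divisions: log_2(128) = 7

The recursion tree depth is log_2(128) = 7. At each level, the problem size is divided by 2, so it takes 7 divisions to reduce to a base case of size 1. The algorithm makes 8 recursive calls at each level.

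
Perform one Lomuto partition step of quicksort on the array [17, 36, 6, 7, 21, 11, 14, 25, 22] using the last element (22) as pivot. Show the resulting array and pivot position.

Lomuto partition with pivot = 22:

Initial array: [17, 36, 6, 7, 21, 11, 14, 25, 22]

arr[0]=17 <= 22: swap with position 0, array becomes [17, 36, 6, 7, 21, 11, 14, 25, 22]
arr[1]=36 > 22: no swap
arr[2]=6 <= 22: swap with position 1, array becomes [17, 6, 36, 7, 21, 11, 14, 25, 22]
arr[3]=7 <= 22: swap with position 2, array becomes [17, 6, 7, 36, 21, 11, 14, 25, 22]
arr[4]=21 <= 22: swap with position 3, array becomes [17, 6, 7, 21, 36, 11, 14, 25, 22]
arr[5]=11 <= 22: swap with position 4, array becomes [17, 6, 7, 21, 11, 36, 14, 25, 22]
arr[6]=14 <= 22: swap with position 5, array becomes [17, 6, 7, 21, 11, 14, 36, 25, 22]
arr[7]=25 > 22: no swap

Place pivot at position 6: [17, 6, 7, 21, 11, 14, 22, 25, 36]
Pivot position: 6

After partitioning with pivot 22, the array becomes [17, 6, 7, 21, 11, 14, 22, 25, 36]. The pivot is placed at index 6. All elements to the left of the pivot are <= 22, and all elements to the right are > 22.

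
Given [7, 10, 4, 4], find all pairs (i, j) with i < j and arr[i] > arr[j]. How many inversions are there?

Finding inversions in [7, 10, 4, 4]:

(0, 2): arr[0]=7 > arr[2]=4
(0, 3): arr[0]=7 > arr[3]=4
(1, 2): arr[1]=10 > arr[2]=4
(1, 3): arr[1]=10 > arr[3]=4

Total inversions: 4

The array has 4 inversion(s): (0,2), (0,3), (1,2), (1,3). Each pair (i,j) satisfies i < j and arr[i] > arr[j].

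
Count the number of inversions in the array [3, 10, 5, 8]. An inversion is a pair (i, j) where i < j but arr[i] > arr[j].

Finding inversions in [3, 10, 5, 8]:

(1, 2): arr[1]=10 > arr[2]=5
(1, 3): arr[1]=10 > arr[3]=8

Total inversions: 2

The array has 2 inversion(s): (1,2), (1,3). Each pair (i,j) satisfies i < j and arr[i] > arr[j].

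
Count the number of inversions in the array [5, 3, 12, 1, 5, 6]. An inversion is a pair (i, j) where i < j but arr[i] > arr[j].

Finding inversions in [5, 3, 12, 1, 5, 6]:

(0, 1): arr[0]=5 > arr[1]=3
(0, 3): arr[0]=5 > arr[3]=1
(1, 3): arr[1]=3 > arr[3]=1
(2, 3): arr[2]=12 > arr[3]=1
(2, 4): arr[2]=12 > arr[4]=5
(2, 5): arr[2]=12 > arr[5]=6

Total inversions: 6

The array has 6 inversion(s): (0,1), (0,3), (1,3), (2,3), (2,4), (2,5). Each pair (i,j) satisfies i < j and arr[i] > arr[j].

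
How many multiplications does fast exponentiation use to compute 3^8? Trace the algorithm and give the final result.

Computing 3^8 by squaring (build up from 3^1; each line after the first costs one multiplication):

3^1 = 3
3^2 = (3^1)^2 = 3^2 = 9
3^4 = (3^2)^2 = 9^2 = 81
3^8 = (3^4)^2 = 81^2 = 6561

Result: 6561
Multiplications needed: 3 (3 lines after 3^1)

3^8 = 6561. Using exponentiation by squaring, this requires 3 multiplications. The key idea: if the exponent is even, square the half-power; if odd, multiply by the base once.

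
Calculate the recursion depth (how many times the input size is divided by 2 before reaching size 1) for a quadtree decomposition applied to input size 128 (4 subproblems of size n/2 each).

For divide and conquer with division factor 2:

Problem sizes at each level:
Level 0: 128
Level 1: 64
Level 2: 32
Level 3: 16
Level 4: 8
Level 5: 4
Level 6: 2
Level 7: 1

The root is level 0 and the size-1 base case is level 7 (the tree spans levels 0 through 7, i.e. 8 levels counting the root), so the depth is the number of divisions: log_2(128) = 7

The recursion tree depth is log_2(128) = 7. At each level, the problem size is divided by 2, so it takes 7 divisions to reduce to a base case of size 1. The algorithm makes 4 recursive calls at each level.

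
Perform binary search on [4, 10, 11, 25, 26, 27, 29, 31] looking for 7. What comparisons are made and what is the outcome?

Binary search for 7 in [4, 10, 11, 25, 26, 27, 29, 31]:

lo=0, hi=7, mid=3, arr[mid]=25 -> 25 > 7, search left half
lo=0, hi=2, mid=1, arr[mid]=10 -> 10 > 7, search left half
lo=0, hi=0, mid=0, arr[mid]=4 -> 4 < 7, search right half
lo=1 > hi=0, target 7 not found

Binary search determines that 7 is not in the array after 3 comparisons. The search space was exhausted without finding the target.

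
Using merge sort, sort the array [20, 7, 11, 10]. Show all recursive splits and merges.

Merge sort trace:

Split: [20, 7, 11, 10] -> [20, 7] and [11, 10]
  Split: [20, 7] -> [20] and [7]
  Merge: [20] + [7] -> [7, 20]
  Split: [11, 10] -> [11] and [10]
  Merge: [11] + [10] -> [10, 11]
Merge: [7, 20] + [10, 11] -> [7, 10, 11, 20]

Final sorted array: [7, 10, 11, 20]

The merge sort proceeds by recursively splitting the array and merging sorted halves.
After all merges, the sorted array is [7, 10, 11, 20].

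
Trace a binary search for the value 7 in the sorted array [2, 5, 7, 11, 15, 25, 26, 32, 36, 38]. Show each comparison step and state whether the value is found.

Binary search for 7 in [2, 5, 7, 11, 15, 25, 26, 32, 36, 38]:

lo=0, hi=9, mid=4, arr[mid]=15 -> 15 > 7, search left half
lo=0, hi=3, mid=1, arr[mid]=5 -> 5 < 7, search right half
lo=2, hi=3, mid=2, arr[mid]=7 -> Found target at index 2!

Binary search finds 7 at index 2 after 3 comparisons. The search repeatedly halves the search space by comparing with the middle element.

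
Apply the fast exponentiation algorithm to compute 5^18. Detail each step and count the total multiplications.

Computing 5^18 by squaring (build up from 5^1; each line after the first costs one multiplication):

5^1 = 5
5^2 = (5^1)^2 = 5^2 = 25
5^4 = (5^2)^2 = 25^2 = 625
5^8 = (5^4)^2 = 625^2 = 390625
5^9 = 5 * 5^8 = 5 * 390625 = 1953125
5^18 = (5^9)^2 = 1953125^2 = 3814697265625

Result: 3814697265625
Multiplications needed: 5 (5 lines after 5^1)

5^18 = 3814697265625. Using exponentiation by squaring, this requires 5 multiplications. The key idea: if the exponent is even, square the half-power; if odd, multiply by the base once.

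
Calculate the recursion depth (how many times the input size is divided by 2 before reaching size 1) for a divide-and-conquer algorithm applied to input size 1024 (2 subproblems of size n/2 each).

For divide and conquer with division factor 2:

Problem sizes at each level:
Level 0: 1024
Level 1: 512
Level 2: 256
Level 3: 128
Level 4: 64
Level 5: 32
Level 6: 16
Level 7: 8
Level 8: 4
Level 9: 2
Level 10: 1

The root is level 0 and the size-1 base case is level 10 (the tree spans levels 0 through 10, i.e. 11 levels counting the root), so the depth is the number of divisions: log_2(1024) = 10

The recursion tree depth is log_2(1024) = 10. At each level, the problem size is divided by 2, so it takes 10 divisions to reduce to a base case of size 1. The algorithm makes 2 recursive calls at each level.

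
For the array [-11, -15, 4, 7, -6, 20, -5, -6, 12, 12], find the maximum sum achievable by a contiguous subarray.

Using Kadane's algorithm on [-11, -15, 4, 7, -6, 20, -5, -6, 12, 12]:

Scanning through the array:
Position 1 (value -15): max_ending_here = -15, max_so_far = -11
Position 2 (value 4): max_ending_here = 4, max_so_far = 4
Position 3 (value 7): max_ending_here = 11, max_so_far = 11
Position 4 (value -6): max_ending_here = 5, max_so_far = 11
Position 5 (value 20): max_ending_here = 25, max_so_far = 25
Position 6 (value -5): max_ending_here = 20, max_so_far = 25
Position 7 (value -6): max_ending_here = 14, max_so_far = 25
Position 8 (value 12): max_ending_here = 26, max_so_far = 26
Position 9 (value 12): max_ending_here = 38, max_so_far = 38

Maximum subarray: [4, 7, -6, 20, -5, -6, 12, 12]
Maximum sum: 38

The maximum subarray is [4, 7, -6, 20, -5, -6, 12, 12] with sum 38. This subarray runs from index 2 to index 9.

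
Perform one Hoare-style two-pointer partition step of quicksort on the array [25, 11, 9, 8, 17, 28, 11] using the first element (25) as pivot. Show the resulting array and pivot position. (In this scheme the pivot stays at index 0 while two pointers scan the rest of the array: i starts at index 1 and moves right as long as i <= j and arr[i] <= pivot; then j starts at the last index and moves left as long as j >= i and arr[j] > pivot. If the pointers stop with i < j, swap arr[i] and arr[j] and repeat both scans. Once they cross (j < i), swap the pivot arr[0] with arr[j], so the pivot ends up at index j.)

Hoare-style two-pointer partition with pivot = 25:

Initial array: [25, 11, 9, 8, 17, 28, 11]

Pointers start at i = 1, j = 6.
i stops at index 5 (arr[5]=28 > 25), j stops at index 6 (arr[6]=11 <= 25): swap arr[5] and arr[6], array becomes [25, 11, 9, 8, 17, 11, 28]
i ends at 6, j ends at 5: the pointers have crossed (j < i), so scanning stops.

Swap pivot arr[0] with arr[5] to place pivot at position 5: [11, 11, 9, 8, 17, 25, 28]
Pivot position: 5

After partitioning with pivot 25, the array becomes [11, 11, 9, 8, 17, 25, 28]. The pivot is placed at index 5. All elements to the left of the pivot are <= 25, and all elements to the right are > 25.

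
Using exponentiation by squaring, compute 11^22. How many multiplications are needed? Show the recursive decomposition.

Computing 11^22 by squaring (build up from 11^1; each line after the first costs one multiplication):

11^1 = 11
11^2 = (11^1)^2 = 11^2 = 121
11^4 = (11^2)^2 = 121^2 = 14641
11^5 = 11 * 11^4 = 11 * 14641 = 161051
11^10 = (11^5)^2 = 161051^2 = 25937424601
11^11 = 11 * 11^10 = 11 * 25937424601 = 285311670611
11^22 = (11^11)^2 = 285311670611^2 = 81402749386839761113321

Result: 81402749386839761113321
Multiplications needed: 6 (6 lines after 11^1)

11^22 = 81402749386839761113321. Using exponentiation by squaring, this requires 6 multiplications. The key idea: if the exponent is even, square the half-power; if odd, multiply by the base once.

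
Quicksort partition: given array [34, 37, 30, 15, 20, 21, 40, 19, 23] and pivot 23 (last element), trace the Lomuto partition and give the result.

Lomuto partition with pivot = 23:

Initial array: [34, 37, 30, 15, 20, 21, 40, 19, 23]

arr[0]=34 > 23: no swap
arr[1]=37 > 23: no swap
arr[2]=30 > 23: no swap
arr[3]=15 <= 23: swap with position 0, array becomes [15, 37, 30, 34, 20, 21, 40, 19, 23]
arr[4]=20 <= 23: swap with position 1, array becomes [15, 20, 30, 34, 37, 21, 40, 19, 23]
arr[5]=21 <= 23: swap with position 2, array becomes [15, 20, 21, 34, 37, 30, 40, 19, 23]
arr[6]=40 > 23: no swap
arr[7]=19 <= 23: swap with position 3, array becomes [15, 20, 21, 19, 37, 30, 40, 34, 23]

Place pivot at position 4: [15, 20, 21, 19, 23, 30, 40, 34, 37]
Pivot position: 4

After partitioning with pivot 23, the array becomes [15, 20, 21, 19, 23, 30, 40, 34, 37]. The pivot is placed at index 4. All elements to the left of the pivot are <= 23, and all elements to the right are > 23.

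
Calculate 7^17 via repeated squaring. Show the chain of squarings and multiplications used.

Computing 7^17 by squaring (build up from 7^1; each line after the first costs one multiplication):

7^1 = 7
7^2 = (7^1)^2 = 7^2 = 49
7^4 = (7^2)^2 = 49^2 = 2401
7^8 = (7^4)^2 = 2401^2 = 5764801
7^16 = (7^8)^2 = 5764801^2 = 33232930569601
7^17 = 7 * 7^16 = 7 * 33232930569601 = 232630513987207

Result: 232630513987207
Multiplications needed: 5 (5 lines after 7^1)

7^17 = 232630513987207. Using exponentiation by squaring, this requires 5 multiplications. The key idea: if the exponent is even, square the half-power; if odd, multiply by the base once.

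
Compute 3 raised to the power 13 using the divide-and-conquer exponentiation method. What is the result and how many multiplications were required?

Computing 3^13 by squaring (build up from 3^1; each line after the first costs one multiplication):

3^1 = 3
3^2 = (3^1)^2 = 3^2 = 9
3^3 = 3 * 3^2 = 3 * 9 = 27
3^6 = (3^3)^2 = 27^2 = 729
3^12 = (3^6)^2 = 729^2 = 531441
3^13 = 3 * 3^12 = 3 * 531441 = 1594323

Result: 1594323
Multiplications needed: 5 (5 lines after 3^1)

3^13 = 1594323. Using exponentiation by squaring, this requires 5 multiplications. The key idea: if the exponent is even, square the half-power; if odd, multiply by the base once.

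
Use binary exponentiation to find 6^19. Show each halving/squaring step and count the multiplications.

Computing 6^19 by squaring (build up from 6^1; each line after the first costs one multiplication):

6^1 = 6
6^2 = (6^1)^2 = 6^2 = 36
6^4 = (6^2)^2 = 36^2 = 1296
6^8 = (6^4)^2 = 1296^2 = 1679616
6^9 = 6 * 6^8 = 6 * 1679616 = 10077696
6^18 = (6^9)^2 = 10077696^2 = 101559956668416
6^19 = 6 * 6^18 = 6 * 101559956668416 = 609359740010496

Result: 609359740010496
Multiplications needed: 6 (6 lines after 6^1)

6^19 = 609359740010496. Using exponentiation by squaring, this requires 6 multiplications. The key idea: if the exponent is even, square the half-power; if odd, multiply by the base once.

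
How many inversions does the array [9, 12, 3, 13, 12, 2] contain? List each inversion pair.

Finding inversions in [9, 12, 3, 13, 12, 2]:

(0, 2): arr[0]=9 > arr[2]=3
(0, 5): arr[0]=9 > arr[5]=2
(1, 2): arr[1]=12 > arr[2]=3
(1, 5): arr[1]=12 > arr[5]=2
(2, 5): arr[2]=3 > arr[5]=2
(3, 4): arr[3]=13 > arr[4]=12
(3, 5): arr[3]=13 > arr[5]=2
(4, 5): arr[4]=12 > arr[5]=2

Total inversions: 8

The array has 8 inversion(s): (0,2), (0,5), (1,2), (1,5), (2,5), (3,4), (3,5), (4,5). Each pair (i,j) satisfies i < j and arr[i] > arr[j].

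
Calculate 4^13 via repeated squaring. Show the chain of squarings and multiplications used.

Computing 4^13 by squaring (build up from 4^1; each line after the first costs one multiplication):

4^1 = 4
4^2 = (4^1)^2 = 4^2 = 16
4^3 = 4 * 4^2 = 4 * 16 = 64
4^6 = (4^3)^2 = 64^2 = 4096
4^12 = (4^6)^2 = 4096^2 = 16777216
4^13 = 4 * 4^12 = 4 * 16777216 = 67108864

Result: 67108864
Multiplications needed: 5 (5 lines after 4^1)

4^13 = 67108864. Using exponentiation by squaring, this requires 5 multiplications. The key idea: if the exponent is even, square the half-power; if odd, multiply by the base once.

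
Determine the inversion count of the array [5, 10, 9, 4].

Finding inversions in [5, 10, 9, 4]:

(0, 3): arr[0]=5 > arr[3]=4
(1, 2): arr[1]=10 > arr[2]=9
(1, 3): arr[1]=10 > arr[3]=4
(2, 3): arr[2]=9 > arr[3]=4

Total inversions: 4

The array has 4 inversion(s): (0,3), (1,2), (1,3), (2,3). Each pair (i,j) satisfies i < j and arr[i] > arr[j].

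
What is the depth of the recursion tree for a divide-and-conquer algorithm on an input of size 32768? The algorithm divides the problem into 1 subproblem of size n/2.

For divide and conquer with division factor 2:

Problem sizes at each level:
Level 0: 32768
Level 1: 16384
Level 2: 8192
Level 3: 4096
Level 4: 2048
Level 5: 1024
Level 6: 512
Level 7: 256
Level 8: 128
Level 9: 64
Level 10: 32
Level 11: 16
Level 12: 8
Level 13: 4
Level 14: 2
Level 15: 1

The root is level 0 and the size-1 base case is level 15 (the tree spans levels 0 through 15, i.e. 16 levels counting the root), so the depth is the number of divisions: log_2(32768) = 15

The recursion tree depth is log_2(32768) = 15. At each level, the problem size is divided by 2, so it takes 15 divisions to reduce to a base case of size 1. The algorithm makes 1 recursive call at each level.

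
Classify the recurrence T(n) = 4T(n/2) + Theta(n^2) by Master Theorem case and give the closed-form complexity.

Master Theorem for T(n) = 4T(n/2) + O(n^2):

a = 4, b = 2, c = 2
log_b(a) = log_2(4) = 2.0000

Case 2: c = 2 = log_2(4) = 2.0000
T(n) = O(n^2 log n) = O(n^2 log n)

For T(n) = 4T(n/2) + O(n^2): log_2(4) = 2.0000. This is Case 2 of the Master Theorem (c = log_b(a), equal work at all levels), giving O(n^2 log n).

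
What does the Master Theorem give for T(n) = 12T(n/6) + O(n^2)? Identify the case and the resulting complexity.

Master Theorem for T(n) = 12T(n/6) + O(n^2):

a = 12, b = 6, c = 2
log_b(a) = log_6(12) = 1.3869

Case 3: c = 2 > log_6(12) = 1.3869
T(n) = O(n^2) = O(n^2)

For T(n) = 12T(n/6) + O(n^2): log_6(12) = 1.3869. This is Case 3 of the Master Theorem (c > log_b(a), work dominated by root), giving O(n^2).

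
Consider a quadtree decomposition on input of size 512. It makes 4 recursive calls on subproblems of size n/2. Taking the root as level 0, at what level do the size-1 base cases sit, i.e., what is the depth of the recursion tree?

For divide and conquer with division factor 2:

Problem sizes at each level:
Level 0: 512
Level 1: 256
Level 2: 128
Level 3: 64
Level 4: 32
Level 5: 16
Level 6: 8
Level 7: 4
Level 8: 2
Level 9: 1

The root is level 0 and the size-1 base case is level 9 (the tree spans levels 0 through 9, i.e. 10 levels counting the root), so the depth is the number of divisions: log_2(512) = 9

The recursion tree depth is log_2(512) = 9. At each level, the problem size is divided by 2, so it takes 9 divisions to reduce to a base case of size 1. The algorithm makes 4 recursive calls at each level.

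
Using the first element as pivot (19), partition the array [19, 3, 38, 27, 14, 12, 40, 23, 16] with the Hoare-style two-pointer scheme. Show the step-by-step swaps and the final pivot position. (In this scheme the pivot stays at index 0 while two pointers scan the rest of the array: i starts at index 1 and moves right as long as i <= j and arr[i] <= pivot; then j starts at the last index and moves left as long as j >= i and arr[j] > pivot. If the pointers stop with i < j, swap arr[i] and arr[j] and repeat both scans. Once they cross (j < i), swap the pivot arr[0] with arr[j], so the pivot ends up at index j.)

Hoare-style two-pointer partition with pivot = 19:

Initial array: [19, 3, 38, 27, 14, 12, 40, 23, 16]

Pointers start at i = 1, j = 8.
i stops at index 2 (arr[2]=38 > 19), j stops at index 8 (arr[8]=16 <= 19): swap arr[2] and arr[8], array becomes [19, 3, 16, 27, 14, 12, 40, 23, 38]
i stops at index 3 (arr[3]=27 > 19), j stops at index 5 (arr[5]=12 <= 19): swap arr[3] and arr[5], array becomes [19, 3, 16, 12, 14, 27, 40, 23, 38]
i ends at 5, j ends at 4: the pointers have crossed (j < i), so scanning stops.

Swap pivot arr[0] with arr[4] to place pivot at position 4: [14, 3, 16, 12, 19, 27, 40, 23, 38]
Pivot position: 4

After partitioning with pivot 19, the array becomes [14, 3, 16, 12, 19, 27, 40, 23, 38]. The pivot is placed at index 4. All elements to the left of the pivot are <= 19, and all elements to the right are > 19.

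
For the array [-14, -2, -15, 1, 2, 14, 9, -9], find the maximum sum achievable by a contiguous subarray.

Using Kadane's algorithm on [-14, -2, -15, 1, 2, 14, 9, -9]:

Scanning through the array:
Position 1 (value -2): max_ending_here = -2, max_so_far = -2
Position 2 (value -15): max_ending_here = -15, max_so_far = -2
Position 3 (value 1): max_ending_here = 1, max_so_far = 1
Position 4 (value 2): max_ending_here = 3, max_so_far = 3
Position 5 (value 14): max_ending_here = 17, max_so_far = 17
Position 6 (value 9): max_ending_here = 26, max_so_far = 26
Position 7 (value -9): max_ending_here = 17, max_so_far = 26

Maximum subarray: [1, 2, 14, 9]
Maximum sum: 26

The maximum subarray is [1, 2, 14, 9] with sum 26. This subarray runs from index 3 to index 6.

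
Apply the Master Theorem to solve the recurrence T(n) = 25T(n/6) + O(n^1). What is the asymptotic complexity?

Master Theorem for T(n) = 25T(n/6) + O(n^1):

a = 25, b = 6, c = 1
log_b(a) = log_6(25) = 1.7965

Case 1: c = 1 < log_6(25) = 1.7965
T(n) = O(n^(log_6 25))

For T(n) = 25T(n/6) + O(n^1): log_6(25) = 1.7965. This is Case 1 of the Master Theorem (c < log_b(a), work dominated by leaves), giving O(n^(log_6 25)).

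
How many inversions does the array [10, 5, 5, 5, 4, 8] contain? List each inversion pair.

Finding inversions in [10, 5, 5, 5, 4, 8]:

(0, 1): arr[0]=10 > arr[1]=5
(0, 2): arr[0]=10 > arr[2]=5
(0, 3): arr[0]=10 > arr[3]=5
(0, 4): arr[0]=10 > arr[4]=4
(0, 5): arr[0]=10 > arr[5]=8
(1, 4): arr[1]=5 > arr[4]=4
(2, 4): arr[2]=5 > arr[4]=4
(3, 4): arr[3]=5 > arr[4]=4

Total inversions: 8

The array has 8 inversion(s): (0,1), (0,2), (0,3), (0,4), (0,5), (1,4), (2,4), (3,4). Each pair (i,j) satisfies i < j and arr[i] > arr[j].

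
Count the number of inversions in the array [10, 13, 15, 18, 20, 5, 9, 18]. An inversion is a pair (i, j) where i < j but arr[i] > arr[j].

Finding inversions in [10, 13, 15, 18, 20, 5, 9, 18]:

(0, 5): arr[0]=10 > arr[5]=5
(0, 6): arr[0]=10 > arr[6]=9
(1, 5): arr[1]=13 > arr[5]=5
(1, 6): arr[1]=13 > arr[6]=9
(2, 5): arr[2]=15 > arr[5]=5
(2, 6): arr[2]=15 > arr[6]=9
(3, 5): arr[3]=18 > arr[5]=5
(3, 6): arr[3]=18 > arr[6]=9
(4, 5): arr[4]=20 > arr[5]=5
(4, 6): arr[4]=20 > arr[6]=9
(4, 7): arr[4]=20 > arr[7]=18

Total inversions: 11

The array has 11 inversion(s): (0,5), (0,6), (1,5), (1,6), (2,5), (2,6), (3,5), (3,6), (4,5), (4,6), (4,7). Each pair (i,j) satisfies i < j and arr[i] > arr[j].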